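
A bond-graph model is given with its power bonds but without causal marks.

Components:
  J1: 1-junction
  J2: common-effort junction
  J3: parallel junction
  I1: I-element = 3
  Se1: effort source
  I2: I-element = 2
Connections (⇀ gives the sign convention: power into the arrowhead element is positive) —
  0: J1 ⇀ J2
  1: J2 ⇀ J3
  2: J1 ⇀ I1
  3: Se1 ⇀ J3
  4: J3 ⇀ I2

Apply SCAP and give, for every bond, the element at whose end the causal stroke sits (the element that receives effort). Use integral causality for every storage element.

bond 0 →J1
bond 1 →J2
bond 2 →I1
bond 3 →J3
bond 4 →I2

#3 |J3  (Se1 (Se) sets effort on bond)
#1 |J2  (J3: bond 3 brought effort, rest push out)
#4 |I2  (0-jn J3 has e-setter on 3)
#0 |J1  (J2 effort already set via bond 1)
#2 |I1  (closing 1-jn rule on J1)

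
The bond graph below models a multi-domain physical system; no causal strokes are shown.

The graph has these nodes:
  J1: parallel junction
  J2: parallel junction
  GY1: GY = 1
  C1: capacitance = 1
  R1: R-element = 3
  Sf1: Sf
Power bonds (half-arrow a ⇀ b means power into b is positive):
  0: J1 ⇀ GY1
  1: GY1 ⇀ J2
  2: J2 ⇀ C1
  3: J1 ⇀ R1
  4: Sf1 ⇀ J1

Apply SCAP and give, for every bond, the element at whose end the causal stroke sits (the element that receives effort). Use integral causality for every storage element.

#0 →GY1
#1 →GY1
#2 →J2
#3 →J1
#4 →Sf1

bond 4 stroke at Sf1  (source Sf1 imposes f)
bond 2 stroke at J2  (C1 integral (e out))
bond 1 stroke at GY1  (common-e at J2 fixed by 2)
bond 0 stroke at GY1  (GY GY1: same side as bond 1)
bond 3 stroke at J1  (closing 0-jn rule on J1)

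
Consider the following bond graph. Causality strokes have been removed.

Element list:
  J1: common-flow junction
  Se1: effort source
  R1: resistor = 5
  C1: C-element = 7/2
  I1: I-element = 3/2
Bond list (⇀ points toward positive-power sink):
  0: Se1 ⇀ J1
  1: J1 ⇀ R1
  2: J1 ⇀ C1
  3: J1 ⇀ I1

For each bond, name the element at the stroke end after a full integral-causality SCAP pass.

bond 0 →J1
bond 1 →J1
bond 2 →J1
bond 3 →I1

#0 →J1  (Se1: effort source, stroke at far end)
#2 →J1  (prefer integral on C1)
#3 →I1  (I1: I, integral causality)
#1 →J1  (1-jn J1 has f-setter on 3)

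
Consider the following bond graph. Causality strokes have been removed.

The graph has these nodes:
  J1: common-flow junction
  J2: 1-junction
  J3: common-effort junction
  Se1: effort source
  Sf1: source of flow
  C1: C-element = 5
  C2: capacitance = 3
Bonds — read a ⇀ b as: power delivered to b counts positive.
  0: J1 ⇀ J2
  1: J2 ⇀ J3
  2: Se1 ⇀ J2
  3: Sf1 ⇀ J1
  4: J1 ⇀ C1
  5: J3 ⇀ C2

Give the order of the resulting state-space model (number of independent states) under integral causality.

b2 stroke at J2  (source Se1 imposes e)
b3 stroke at Sf1  (Sf1 fixes flow; stroke at Sf1)
b0 stroke at J1  (1-jn J1 has f-setter on 3)
b4 stroke at J1  (J1 flow already set via bond 3)
b1 stroke at J2  (J2 flow already set via bond 0)
b5 stroke at J3  (only one effort-in slot at J3)

2  (C1, C2 all integral)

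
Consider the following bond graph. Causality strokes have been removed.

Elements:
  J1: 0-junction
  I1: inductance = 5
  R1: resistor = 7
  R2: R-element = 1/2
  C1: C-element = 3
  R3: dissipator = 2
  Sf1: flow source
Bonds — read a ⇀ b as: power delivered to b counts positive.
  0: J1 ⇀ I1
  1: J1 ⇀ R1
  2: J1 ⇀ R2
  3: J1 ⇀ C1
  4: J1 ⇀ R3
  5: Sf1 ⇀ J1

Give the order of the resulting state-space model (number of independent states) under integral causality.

b5 |Sf1  (Sf1: flow source, stroke at near end)
b0 |I1  (I1 outputs flow p/I1)
b3 |J1  (C1: C, integral causality)
b1 |R1  (common-e at J1 fixed by 3)
b2 |R2  (J1 effort already set via bond 3)
b4 |R3  (0-jn J1 has e-setter on 3)

2  (C1, I1 all integral)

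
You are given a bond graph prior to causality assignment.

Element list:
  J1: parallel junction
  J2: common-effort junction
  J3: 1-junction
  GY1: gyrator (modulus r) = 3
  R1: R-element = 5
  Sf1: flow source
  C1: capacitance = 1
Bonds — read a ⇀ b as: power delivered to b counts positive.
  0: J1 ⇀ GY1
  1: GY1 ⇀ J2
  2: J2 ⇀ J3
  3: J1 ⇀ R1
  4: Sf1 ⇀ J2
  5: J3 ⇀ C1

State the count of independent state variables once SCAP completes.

1  (C1 all integral)

#4 →Sf1  (Sf1 (Sf) sets flow on bond)
#5 →J3  (prefer integral on C1)
#2 →J2  (J3: last free bond brings flow in)
#1 →GY1  (0-jn J2 has e-setter on 2)
#0 →GY1  (GY1: gyrator matches bond 1)
#3 →J1  (J1 needs exactly one e-in)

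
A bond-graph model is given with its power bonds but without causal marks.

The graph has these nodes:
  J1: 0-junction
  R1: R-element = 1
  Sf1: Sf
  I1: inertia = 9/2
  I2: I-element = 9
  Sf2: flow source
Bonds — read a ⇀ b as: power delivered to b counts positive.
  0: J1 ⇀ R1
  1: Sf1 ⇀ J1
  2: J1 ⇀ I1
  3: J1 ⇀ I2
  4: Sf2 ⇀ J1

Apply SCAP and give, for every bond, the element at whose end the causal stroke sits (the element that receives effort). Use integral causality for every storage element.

bond 0 stroke at J1
bond 1 stroke at Sf1
bond 2 stroke at I1
bond 3 stroke at I2
bond 4 stroke at Sf2

bond 1 |Sf1  (Sf1 fixes flow; stroke at Sf1)
bond 4 |Sf2  (source Sf2 imposes f)
bond 2 |I1  (I1 integral (f out))
bond 3 |I2  (I2 integral (f out))
bond 0 |J1  (only one effort-in slot at J1)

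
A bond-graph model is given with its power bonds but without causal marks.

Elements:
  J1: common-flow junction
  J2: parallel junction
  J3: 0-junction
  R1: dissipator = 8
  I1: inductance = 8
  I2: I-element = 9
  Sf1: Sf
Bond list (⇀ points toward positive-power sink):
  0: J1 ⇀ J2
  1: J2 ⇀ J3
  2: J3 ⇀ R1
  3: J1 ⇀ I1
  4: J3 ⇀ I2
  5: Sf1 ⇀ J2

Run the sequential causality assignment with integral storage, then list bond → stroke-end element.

b0 stroke→J1
b1 stroke→J2
b2 stroke→J3
b3 stroke→I1
b4 stroke→I2
b5 stroke→Sf1

#5 stroke at Sf1  (Sf1 fixes flow; stroke at Sf1)
#3 stroke at I1  (I1 integral (f out))
#0 stroke at J1  (J1: bond 3 brought flow, rest push out)
#1 stroke at J2  (only one effort-in slot at J2)
#4 stroke at I2  (prefer integral on I2)
#2 stroke at J3  (only one effort-in slot at J3)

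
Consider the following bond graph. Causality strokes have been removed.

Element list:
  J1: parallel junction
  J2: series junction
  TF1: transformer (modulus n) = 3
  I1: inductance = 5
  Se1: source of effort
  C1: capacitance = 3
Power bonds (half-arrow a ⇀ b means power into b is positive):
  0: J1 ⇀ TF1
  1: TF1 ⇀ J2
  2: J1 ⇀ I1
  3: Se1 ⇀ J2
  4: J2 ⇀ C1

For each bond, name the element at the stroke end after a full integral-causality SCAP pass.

β3 stroke→J2  (source Se1 imposes e)
β2 stroke→I1  (I1: I, integral causality)
β0 stroke→J1  (J1: last free bond brings effort in)
β1 stroke→TF1  (TF TF1: opposite of bond 0)
β4 stroke→J2  (J2: bond 1 brought flow, rest push out)

β0 stroke→J1
β1 stroke→TF1
β2 stroke→I1
β3 stroke→J2
β4 stroke→J2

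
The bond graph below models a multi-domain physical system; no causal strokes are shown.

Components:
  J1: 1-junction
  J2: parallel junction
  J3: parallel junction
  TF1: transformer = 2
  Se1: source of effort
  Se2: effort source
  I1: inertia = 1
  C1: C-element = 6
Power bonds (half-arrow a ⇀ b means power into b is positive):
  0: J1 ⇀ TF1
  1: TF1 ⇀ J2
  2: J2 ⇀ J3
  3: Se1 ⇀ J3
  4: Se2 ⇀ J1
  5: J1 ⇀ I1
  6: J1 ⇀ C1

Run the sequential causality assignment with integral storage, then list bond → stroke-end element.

bond 0 |J1
bond 1 |TF1
bond 2 |J2
bond 3 |J3
bond 4 |J1
bond 5 |I1
bond 6 |J1

β3 stroke at J3  (Se1 (Se) sets effort on bond)
β4 stroke at J1  (Se2 (Se) sets effort on bond)
β2 stroke at J2  (0-jn J3 has e-setter on 3)
β1 stroke at TF1  (common-e at J2 fixed by 2)
β0 stroke at J1  (TF1: transformer flips bond 1)
β5 stroke at I1  (prefer integral on I1)
β6 stroke at J1  (J1 flow already set via bond 5)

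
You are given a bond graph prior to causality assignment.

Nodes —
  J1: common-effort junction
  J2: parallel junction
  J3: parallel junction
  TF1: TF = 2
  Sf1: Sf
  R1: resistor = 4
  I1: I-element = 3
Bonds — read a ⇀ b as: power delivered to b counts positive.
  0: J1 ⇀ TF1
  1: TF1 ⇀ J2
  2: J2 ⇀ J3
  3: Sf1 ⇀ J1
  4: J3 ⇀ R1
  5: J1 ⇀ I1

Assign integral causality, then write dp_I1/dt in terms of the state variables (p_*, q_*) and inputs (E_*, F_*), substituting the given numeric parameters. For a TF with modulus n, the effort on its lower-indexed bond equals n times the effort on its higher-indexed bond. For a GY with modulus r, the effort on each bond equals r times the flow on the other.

b3 stroke at Sf1  (Sf1 (Sf) sets flow on bond)
b5 stroke at I1  (I1 integral (f out))
b0 stroke at J1  (J1: last free bond brings effort in)
b1 stroke at TF1  (through TF1, causality passes straight; one stroke at TF1)
b2 stroke at J2  (J2: last free bond brings effort in)
b4 stroke at J3  (only one effort-in slot at J3)

dp_I1/dt = 16*F_Sf1 - 16*p_I1/3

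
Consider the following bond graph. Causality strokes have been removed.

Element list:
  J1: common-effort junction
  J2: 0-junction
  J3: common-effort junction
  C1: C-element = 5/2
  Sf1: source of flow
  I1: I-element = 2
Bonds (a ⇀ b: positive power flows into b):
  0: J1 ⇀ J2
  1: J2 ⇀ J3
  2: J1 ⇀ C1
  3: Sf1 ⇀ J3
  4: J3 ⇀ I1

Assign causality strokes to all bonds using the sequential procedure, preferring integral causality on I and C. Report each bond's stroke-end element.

#3 stroke at Sf1  (source Sf1 imposes f)
#2 stroke at J1  (C1: C, integral causality)
#0 stroke at J2  (J1: bond 2 brought effort, rest push out)
#1 stroke at J3  (common-e at J2 fixed by 0)
#4 stroke at I1  (J3: bond 1 brought effort, rest push out)

#0 stroke→J2
#1 stroke→J3
#2 stroke→J1
#3 stroke→Sf1
#4 stroke→I1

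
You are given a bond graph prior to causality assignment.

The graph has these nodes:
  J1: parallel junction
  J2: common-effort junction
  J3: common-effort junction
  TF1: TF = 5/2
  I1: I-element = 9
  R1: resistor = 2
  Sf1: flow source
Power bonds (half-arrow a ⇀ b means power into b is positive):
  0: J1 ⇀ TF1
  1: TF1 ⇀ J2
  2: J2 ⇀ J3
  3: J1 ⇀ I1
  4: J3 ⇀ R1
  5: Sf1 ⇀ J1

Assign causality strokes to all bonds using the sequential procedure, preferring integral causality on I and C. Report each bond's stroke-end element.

bond 5 stroke at Sf1  (Sf1 (Sf) sets flow on bond)
bond 3 stroke at I1  (I1: I, integral causality)
bond 0 stroke at J1  (J1 needs exactly one e-in)
bond 1 stroke at TF1  (through TF1, causality passes straight; one stroke at TF1)
bond 2 stroke at J2  (J2: last free bond brings effort in)
bond 4 stroke at J3  (J3: last free bond brings effort in)

β0 stroke at J1
β1 stroke at TF1
β2 stroke at J2
β3 stroke at I1
β4 stroke at J3
β5 stroke at Sf1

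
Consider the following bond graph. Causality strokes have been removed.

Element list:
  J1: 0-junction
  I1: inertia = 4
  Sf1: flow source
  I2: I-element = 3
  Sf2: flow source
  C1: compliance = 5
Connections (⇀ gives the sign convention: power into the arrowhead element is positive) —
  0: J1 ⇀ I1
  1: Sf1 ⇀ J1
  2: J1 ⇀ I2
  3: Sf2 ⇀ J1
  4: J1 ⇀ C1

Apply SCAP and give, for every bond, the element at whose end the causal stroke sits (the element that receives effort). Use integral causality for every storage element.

#0 stroke→I1
#1 stroke→Sf1
#2 stroke→I2
#3 stroke→Sf2
#4 stroke→J1

b1 stroke at Sf1  (Sf1 (Sf) sets flow on bond)
b3 stroke at Sf2  (Sf2 fixes flow; stroke at Sf2)
b0 stroke at I1  (I1 integral (f out))
b2 stroke at I2  (I2 outputs flow p/I2)
b4 stroke at J1  (J1: last free bond brings effort in)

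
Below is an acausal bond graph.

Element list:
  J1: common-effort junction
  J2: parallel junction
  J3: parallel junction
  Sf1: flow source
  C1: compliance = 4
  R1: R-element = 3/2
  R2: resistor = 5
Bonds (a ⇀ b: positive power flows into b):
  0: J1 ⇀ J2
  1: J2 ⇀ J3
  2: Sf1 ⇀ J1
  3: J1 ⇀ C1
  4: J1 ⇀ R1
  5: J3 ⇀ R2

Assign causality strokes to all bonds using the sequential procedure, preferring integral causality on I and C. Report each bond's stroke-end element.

β0 |J2
β1 |J3
β2 |Sf1
β3 |J1
β4 |R1
β5 |R2

β2 →Sf1  (Sf1 fixes flow; stroke at Sf1)
β3 →J1  (C1: C, integral causality)
β0 →J2  (common-e at J1 fixed by 3)
β4 →R1  (J1 effort already set via bond 3)
β1 →J3  (J2: bond 0 brought effort, rest push out)
β5 →R2  (J3: bond 1 brought effort, rest push out)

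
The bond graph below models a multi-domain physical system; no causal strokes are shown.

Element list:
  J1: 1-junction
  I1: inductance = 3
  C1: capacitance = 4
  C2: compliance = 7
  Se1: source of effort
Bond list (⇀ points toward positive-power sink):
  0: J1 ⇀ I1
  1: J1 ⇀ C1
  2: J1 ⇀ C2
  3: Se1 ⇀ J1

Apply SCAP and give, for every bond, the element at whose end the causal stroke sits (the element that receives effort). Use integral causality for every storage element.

#3 stroke at J1  (Se1: effort source, stroke at far end)
#0 stroke at I1  (prefer integral on I1)
#1 stroke at J1  (J1 flow already set via bond 0)
#2 stroke at J1  (1-jn J1 has f-setter on 0)

b0 |I1
b1 |J1
b2 |J1
b3 |J1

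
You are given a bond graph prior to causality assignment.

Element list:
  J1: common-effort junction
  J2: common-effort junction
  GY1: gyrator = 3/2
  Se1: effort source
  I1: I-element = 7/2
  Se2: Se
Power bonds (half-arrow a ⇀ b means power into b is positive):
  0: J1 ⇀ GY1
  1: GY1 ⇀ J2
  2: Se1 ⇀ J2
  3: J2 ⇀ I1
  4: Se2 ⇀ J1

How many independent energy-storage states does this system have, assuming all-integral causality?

#2 stroke at J2  (Se1 (Se) sets effort on bond)
#4 stroke at J1  (source Se2 imposes e)
#0 stroke at GY1  (0-jn J1 has e-setter on 4)
#1 stroke at GY1  (0-jn J2 has e-setter on 2)
#3 stroke at I1  (J2: bond 2 brought effort, rest push out)

1  (I1 all integral)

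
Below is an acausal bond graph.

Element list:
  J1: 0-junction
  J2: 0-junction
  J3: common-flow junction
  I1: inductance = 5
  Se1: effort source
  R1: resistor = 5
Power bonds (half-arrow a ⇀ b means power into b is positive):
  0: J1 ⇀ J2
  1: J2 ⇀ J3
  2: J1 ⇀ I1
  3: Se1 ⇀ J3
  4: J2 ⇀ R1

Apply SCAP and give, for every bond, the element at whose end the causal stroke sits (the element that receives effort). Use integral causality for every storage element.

bond 3 stroke→J3  (source Se1 imposes e)
bond 1 stroke→J2  (J3: last free bond brings flow in)
bond 0 stroke→J1  (J2 effort already set via bond 1)
bond 4 stroke→R1  (J2: bond 1 brought effort, rest push out)
bond 2 stroke→I1  (0-jn J1 has e-setter on 0)

b0 stroke at J1
b1 stroke at J2
b2 stroke at I1
b3 stroke at J3
b4 stroke at R1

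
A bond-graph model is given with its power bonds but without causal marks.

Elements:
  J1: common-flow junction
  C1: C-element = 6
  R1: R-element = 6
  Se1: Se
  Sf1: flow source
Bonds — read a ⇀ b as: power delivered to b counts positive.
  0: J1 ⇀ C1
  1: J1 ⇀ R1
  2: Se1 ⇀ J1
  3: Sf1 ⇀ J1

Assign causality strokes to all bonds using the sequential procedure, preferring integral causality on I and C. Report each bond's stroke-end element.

b2 |J1  (Se1 (Se) sets effort on bond)
b3 |Sf1  (source Sf1 imposes f)
b0 |J1  (J1: bond 3 brought flow, rest push out)
b1 |J1  (J1 flow already set via bond 3)

β0 stroke at J1
β1 stroke at J1
β2 stroke at J1
β3 stroke at Sf1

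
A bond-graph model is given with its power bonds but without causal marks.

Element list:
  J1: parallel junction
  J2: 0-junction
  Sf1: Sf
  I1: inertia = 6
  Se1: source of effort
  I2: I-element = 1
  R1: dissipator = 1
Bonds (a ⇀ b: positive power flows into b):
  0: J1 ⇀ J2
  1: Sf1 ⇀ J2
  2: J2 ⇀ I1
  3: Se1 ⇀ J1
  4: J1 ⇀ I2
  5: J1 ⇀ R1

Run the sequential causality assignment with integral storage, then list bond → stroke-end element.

#0 |J2
#1 |Sf1
#2 |I1
#3 |J1
#4 |I2
#5 |R1

bond 1 stroke→Sf1  (Sf1 (Sf) sets flow on bond)
bond 3 stroke→J1  (Se1 (Se) sets effort on bond)
bond 0 stroke→J2  (0-jn J1 has e-setter on 3)
bond 4 stroke→I2  (J1 effort already set via bond 3)
bond 5 stroke→R1  (J1: bond 3 brought effort, rest push out)
bond 2 stroke→I1  (common-e at J2 fixed by 0)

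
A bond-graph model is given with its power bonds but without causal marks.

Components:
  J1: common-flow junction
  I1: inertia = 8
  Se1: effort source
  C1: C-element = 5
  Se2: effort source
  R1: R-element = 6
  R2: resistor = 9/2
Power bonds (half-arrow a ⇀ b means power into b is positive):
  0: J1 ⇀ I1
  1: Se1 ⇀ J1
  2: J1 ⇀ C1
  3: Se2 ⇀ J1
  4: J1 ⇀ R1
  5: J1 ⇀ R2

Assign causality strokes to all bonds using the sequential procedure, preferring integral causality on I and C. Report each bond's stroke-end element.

β1 stroke at J1  (source Se1 imposes e)
β3 stroke at J1  (source Se2 imposes e)
β0 stroke at I1  (prefer integral on I1)
β2 stroke at J1  (J1 flow already set via bond 0)
β4 stroke at J1  (J1 flow already set via bond 0)
β5 stroke at J1  (J1 flow already set via bond 0)

#0 stroke→I1
#1 stroke→J1
#2 stroke→J1
#3 stroke→J1
#4 stroke→J1
#5 stroke→J1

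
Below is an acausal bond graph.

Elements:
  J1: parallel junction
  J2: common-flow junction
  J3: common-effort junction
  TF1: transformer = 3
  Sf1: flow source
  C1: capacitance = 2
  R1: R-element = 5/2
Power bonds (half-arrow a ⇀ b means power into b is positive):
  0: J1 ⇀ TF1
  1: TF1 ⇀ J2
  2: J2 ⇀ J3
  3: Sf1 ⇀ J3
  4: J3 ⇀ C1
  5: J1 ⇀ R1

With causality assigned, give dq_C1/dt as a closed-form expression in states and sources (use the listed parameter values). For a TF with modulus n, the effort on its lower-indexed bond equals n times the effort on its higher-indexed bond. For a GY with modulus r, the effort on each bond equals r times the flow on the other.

dq_C1/dt = F_Sf1 - 9*q_C1/5

b3 |Sf1  (Sf1: flow source, stroke at near end)
b4 |J3  (C1 outputs effort q/C1)
b2 |J2  (J3: bond 4 brought effort, rest push out)
b1 |TF1  (closing 1-jn rule on J2)
b0 |J1  (TF TF1: opposite of bond 1)
b5 |R1  (common-e at J1 fixed by 0)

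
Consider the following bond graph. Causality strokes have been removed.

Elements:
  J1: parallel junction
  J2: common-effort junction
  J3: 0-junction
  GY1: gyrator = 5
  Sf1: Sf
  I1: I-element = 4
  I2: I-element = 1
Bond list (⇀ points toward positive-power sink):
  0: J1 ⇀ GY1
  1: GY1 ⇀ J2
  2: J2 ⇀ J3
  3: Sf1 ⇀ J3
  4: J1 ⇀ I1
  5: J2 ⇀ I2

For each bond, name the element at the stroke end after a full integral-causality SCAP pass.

b3 →Sf1  (source Sf1 imposes f)
b2 →J3  (J3: last free bond brings effort in)
b4 →I1  (I1: I, integral causality)
b0 →J1  (J1 needs exactly one e-in)
b1 →J2  (through GY1, causality inverts; strokes same side of GY1)
b5 →I2  (common-e at J2 fixed by 1)

#0 stroke→J1
#1 stroke→J2
#2 stroke→J3
#3 stroke→Sf1
#4 stroke→I1
#5 stroke→I2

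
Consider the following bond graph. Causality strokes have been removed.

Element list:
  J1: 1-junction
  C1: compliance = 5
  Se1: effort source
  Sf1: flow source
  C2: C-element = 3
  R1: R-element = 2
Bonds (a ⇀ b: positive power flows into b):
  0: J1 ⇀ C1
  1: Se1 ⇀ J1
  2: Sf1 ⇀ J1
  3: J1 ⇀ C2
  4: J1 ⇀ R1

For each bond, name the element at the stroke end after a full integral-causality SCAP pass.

#0 |J1
#1 |J1
#2 |Sf1
#3 |J1
#4 |J1

#1 |J1  (Se1 fixes effort; stroke away)
#2 |Sf1  (source Sf1 imposes f)
#0 |J1  (J1 flow already set via bond 2)
#3 |J1  (common-f at J1 fixed by 2)
#4 |J1  (1-jn J1 has f-setter on 2)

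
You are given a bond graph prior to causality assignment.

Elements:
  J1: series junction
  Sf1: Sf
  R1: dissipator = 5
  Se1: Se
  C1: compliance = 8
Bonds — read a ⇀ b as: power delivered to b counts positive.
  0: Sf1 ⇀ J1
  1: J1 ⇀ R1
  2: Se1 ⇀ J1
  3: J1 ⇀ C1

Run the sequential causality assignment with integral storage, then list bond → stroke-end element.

bond 0 stroke at Sf1  (source Sf1 imposes f)
bond 2 stroke at J1  (Se1: effort source, stroke at far end)
bond 1 stroke at J1  (1-jn J1 has f-setter on 0)
bond 3 stroke at J1  (1-jn J1 has f-setter on 0)

β0 stroke→Sf1
β1 stroke→J1
β2 stroke→J1
β3 stroke→J1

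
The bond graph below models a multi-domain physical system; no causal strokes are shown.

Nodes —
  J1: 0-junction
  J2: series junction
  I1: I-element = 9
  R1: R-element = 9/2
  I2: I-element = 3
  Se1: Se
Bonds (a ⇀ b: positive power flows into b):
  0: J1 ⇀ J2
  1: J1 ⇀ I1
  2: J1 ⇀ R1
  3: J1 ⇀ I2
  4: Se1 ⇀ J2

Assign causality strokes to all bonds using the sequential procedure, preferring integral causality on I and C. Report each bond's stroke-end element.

β4 stroke at J2  (Se1 fixes effort; stroke away)
β0 stroke at J1  (J2 needs exactly one f-in)
β1 stroke at I1  (J1: bond 0 brought effort, rest push out)
β2 stroke at R1  (J1 effort already set via bond 0)
β3 stroke at I2  (J1: bond 0 brought effort, rest push out)

b0 stroke at J1
b1 stroke at I1
b2 stroke at R1
b3 stroke at I2
b4 stroke at J2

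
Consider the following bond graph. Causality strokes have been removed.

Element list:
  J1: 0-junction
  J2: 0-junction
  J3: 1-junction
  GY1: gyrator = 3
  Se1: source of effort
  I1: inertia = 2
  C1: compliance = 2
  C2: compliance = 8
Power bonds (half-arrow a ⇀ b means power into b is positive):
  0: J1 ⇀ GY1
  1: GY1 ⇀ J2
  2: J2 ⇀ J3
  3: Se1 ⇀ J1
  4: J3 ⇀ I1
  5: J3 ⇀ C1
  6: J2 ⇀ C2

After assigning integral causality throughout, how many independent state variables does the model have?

3  (C1, C2, I1 all integral)

bond 3 →J1  (Se1: effort source, stroke at far end)
bond 0 →GY1  (common-e at J1 fixed by 3)
bond 1 →GY1  (GY GY1: same side as bond 0)
bond 4 →I1  (I1: I, integral causality)
bond 2 →J3  (common-f at J3 fixed by 4)
bond 5 →J3  (1-jn J3 has f-setter on 4)
bond 6 →J2  (only one effort-in slot at J2)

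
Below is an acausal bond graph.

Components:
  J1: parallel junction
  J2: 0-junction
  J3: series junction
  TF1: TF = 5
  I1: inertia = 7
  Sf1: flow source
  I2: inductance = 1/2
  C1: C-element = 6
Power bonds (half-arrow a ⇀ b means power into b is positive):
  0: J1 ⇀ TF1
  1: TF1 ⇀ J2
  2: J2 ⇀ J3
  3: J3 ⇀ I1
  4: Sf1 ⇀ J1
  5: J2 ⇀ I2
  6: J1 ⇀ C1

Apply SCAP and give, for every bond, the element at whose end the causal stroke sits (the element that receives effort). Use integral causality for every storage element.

bond 0 stroke at TF1
bond 1 stroke at J2
bond 2 stroke at J3
bond 3 stroke at I1
bond 4 stroke at Sf1
bond 5 stroke at I2
bond 6 stroke at J1

b4 →Sf1  (Sf1 (Sf) sets flow on bond)
b3 →I1  (I1 outputs flow p/I1)
b2 →J3  (common-f at J3 fixed by 3)
b5 →I2  (I2 integral (f out))
b1 →J2  (only one effort-in slot at J2)
b0 →TF1  (TF TF1: opposite of bond 1)
b6 →J1  (only one effort-in slot at J1)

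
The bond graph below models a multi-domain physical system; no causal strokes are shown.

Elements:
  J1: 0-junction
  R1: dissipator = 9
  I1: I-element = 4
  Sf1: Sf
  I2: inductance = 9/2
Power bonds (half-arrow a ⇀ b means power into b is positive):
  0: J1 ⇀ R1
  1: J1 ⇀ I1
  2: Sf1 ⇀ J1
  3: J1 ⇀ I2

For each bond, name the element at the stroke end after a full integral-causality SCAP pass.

b0 stroke at J1
b1 stroke at I1
b2 stroke at Sf1
b3 stroke at I2

β2 |Sf1  (Sf1: flow source, stroke at near end)
β1 |I1  (I1 integral (f out))
β3 |I2  (prefer integral on I2)
β0 |J1  (J1 needs exactly one e-in)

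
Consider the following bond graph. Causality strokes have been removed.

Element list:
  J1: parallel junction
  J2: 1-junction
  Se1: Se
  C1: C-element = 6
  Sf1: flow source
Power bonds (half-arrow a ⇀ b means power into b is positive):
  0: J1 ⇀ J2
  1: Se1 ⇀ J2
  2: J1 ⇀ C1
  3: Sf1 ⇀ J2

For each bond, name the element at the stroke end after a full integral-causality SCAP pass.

#1 →J2  (Se1: effort source, stroke at far end)
#3 →Sf1  (source Sf1 imposes f)
#0 →J2  (J2 flow already set via bond 3)
#2 →J1  (J1: last free bond brings effort in)

b0 |J2
b1 |J2
b2 |J1
b3 |Sf1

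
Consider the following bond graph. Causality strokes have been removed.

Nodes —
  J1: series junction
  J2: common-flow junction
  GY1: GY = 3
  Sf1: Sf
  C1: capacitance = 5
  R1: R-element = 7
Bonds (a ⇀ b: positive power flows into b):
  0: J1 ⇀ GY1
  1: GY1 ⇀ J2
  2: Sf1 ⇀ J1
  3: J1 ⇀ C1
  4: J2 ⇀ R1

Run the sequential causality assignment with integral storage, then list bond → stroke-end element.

β2 stroke at Sf1  (source Sf1 imposes f)
β0 stroke at J1  (J1: bond 2 brought flow, rest push out)
β3 stroke at J1  (common-f at J1 fixed by 2)
β1 stroke at J2  (through GY1, causality inverts; strokes same side of GY1)
β4 stroke at R1  (J2 needs exactly one f-in)

bond 0 →J1
bond 1 →J2
bond 2 →Sf1
bond 3 →J1
bond 4 →R1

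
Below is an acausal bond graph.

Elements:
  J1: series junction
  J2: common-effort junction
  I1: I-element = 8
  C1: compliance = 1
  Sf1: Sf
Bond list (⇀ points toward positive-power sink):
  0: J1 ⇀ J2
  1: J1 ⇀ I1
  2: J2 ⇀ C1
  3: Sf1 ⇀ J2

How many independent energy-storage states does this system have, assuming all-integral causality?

2  (C1, I1 all integral)

b3 stroke→Sf1  (Sf1 fixes flow; stroke at Sf1)
b1 stroke→I1  (I1: I, integral causality)
b0 stroke→J1  (J1 flow already set via bond 1)
b2 stroke→J2  (J2: last free bond brings effort in)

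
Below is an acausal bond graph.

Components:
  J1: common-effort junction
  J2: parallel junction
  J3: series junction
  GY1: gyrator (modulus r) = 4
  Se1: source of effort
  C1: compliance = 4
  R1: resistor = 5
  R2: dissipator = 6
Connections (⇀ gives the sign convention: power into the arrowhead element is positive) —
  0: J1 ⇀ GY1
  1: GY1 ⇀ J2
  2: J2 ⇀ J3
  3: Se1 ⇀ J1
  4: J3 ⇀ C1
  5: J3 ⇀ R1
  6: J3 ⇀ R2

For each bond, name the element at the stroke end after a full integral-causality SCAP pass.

bond 0 →GY1
bond 1 →GY1
bond 2 →J2
bond 3 →J1
bond 4 →J3
bond 5 →J3
bond 6 →J3

bond 3 |J1  (Se1 fixes effort; stroke away)
bond 0 |GY1  (J1: bond 3 brought effort, rest push out)
bond 1 |GY1  (GY GY1: same side as bond 0)
bond 2 |J2  (J2: last free bond brings effort in)
bond 4 |J3  (J3: bond 2 brought flow, rest push out)
bond 5 |J3  (J3 flow already set via bond 2)
bond 6 |J3  (J3 flow already set via bond 2)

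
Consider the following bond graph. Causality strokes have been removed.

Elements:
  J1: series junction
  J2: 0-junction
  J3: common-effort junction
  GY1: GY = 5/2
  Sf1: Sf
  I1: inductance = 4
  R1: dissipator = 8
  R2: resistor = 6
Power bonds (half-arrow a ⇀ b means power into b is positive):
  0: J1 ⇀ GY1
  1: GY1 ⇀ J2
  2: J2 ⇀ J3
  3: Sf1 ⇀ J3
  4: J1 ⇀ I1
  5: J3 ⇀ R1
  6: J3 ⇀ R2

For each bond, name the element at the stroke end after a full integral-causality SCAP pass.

b3 stroke at Sf1  (Sf1 fixes flow; stroke at Sf1)
b4 stroke at I1  (prefer integral on I1)
b0 stroke at J1  (1-jn J1 has f-setter on 4)
b1 stroke at J2  (GY1: gyrator matches bond 0)
b2 stroke at J3  (common-e at J2 fixed by 1)
b5 stroke at R1  (J3: bond 2 brought effort, rest push out)
b6 stroke at R2  (J3: bond 2 brought effort, rest push out)

bond 0 stroke at J1
bond 1 stroke at J2
bond 2 stroke at J3
bond 3 stroke at Sf1
bond 4 stroke at I1
bond 5 stroke at R1
bond 6 stroke at R2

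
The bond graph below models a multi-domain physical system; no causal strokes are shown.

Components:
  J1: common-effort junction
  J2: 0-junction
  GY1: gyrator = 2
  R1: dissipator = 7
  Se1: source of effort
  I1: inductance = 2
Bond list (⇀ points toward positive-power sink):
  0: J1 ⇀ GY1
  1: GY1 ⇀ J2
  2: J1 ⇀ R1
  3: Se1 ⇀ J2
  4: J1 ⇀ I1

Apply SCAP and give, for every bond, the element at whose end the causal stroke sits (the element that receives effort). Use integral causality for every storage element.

#3 |J2  (Se1 fixes effort; stroke away)
#1 |GY1  (0-jn J2 has e-setter on 3)
#0 |GY1  (through GY1, causality inverts; strokes same side of GY1)
#4 |I1  (I1 integral (f out))
#2 |J1  (only one effort-in slot at J1)

β0 |GY1
β1 |GY1
β2 |J1
β3 |J2
β4 |I1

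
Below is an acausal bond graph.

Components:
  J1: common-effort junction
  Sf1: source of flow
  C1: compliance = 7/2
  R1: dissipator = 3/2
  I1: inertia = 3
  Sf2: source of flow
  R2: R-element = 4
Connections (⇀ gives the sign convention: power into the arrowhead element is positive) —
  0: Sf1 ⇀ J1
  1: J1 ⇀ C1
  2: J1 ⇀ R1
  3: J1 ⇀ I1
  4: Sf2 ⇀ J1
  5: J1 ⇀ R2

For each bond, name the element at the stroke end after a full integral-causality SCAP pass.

β0 |Sf1  (Sf1 (Sf) sets flow on bond)
β4 |Sf2  (Sf2 fixes flow; stroke at Sf2)
β1 |J1  (prefer integral on C1)
β2 |R1  (J1: bond 1 brought effort, rest push out)
β3 |I1  (common-e at J1 fixed by 1)
β5 |R2  (0-jn J1 has e-setter on 1)

β0 stroke at Sf1
β1 stroke at J1
β2 stroke at R1
β3 stroke at I1
β4 stroke at Sf2
β5 stroke at R2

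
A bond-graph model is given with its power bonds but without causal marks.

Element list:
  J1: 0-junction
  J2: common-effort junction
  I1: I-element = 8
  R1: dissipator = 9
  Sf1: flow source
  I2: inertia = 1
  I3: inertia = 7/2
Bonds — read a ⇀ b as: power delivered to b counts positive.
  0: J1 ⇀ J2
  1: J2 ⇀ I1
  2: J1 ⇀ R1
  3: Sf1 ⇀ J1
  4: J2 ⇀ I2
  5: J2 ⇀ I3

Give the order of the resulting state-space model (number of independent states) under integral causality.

β3 →Sf1  (Sf1 fixes flow; stroke at Sf1)
β1 →I1  (I1 outputs flow p/I1)
β4 →I2  (prefer integral on I2)
β5 →I3  (I3: I, integral causality)
β0 →J2  (closing 0-jn rule on J2)
β2 →J1  (J1 needs exactly one e-in)

3  (I1, I2, I3 all integral)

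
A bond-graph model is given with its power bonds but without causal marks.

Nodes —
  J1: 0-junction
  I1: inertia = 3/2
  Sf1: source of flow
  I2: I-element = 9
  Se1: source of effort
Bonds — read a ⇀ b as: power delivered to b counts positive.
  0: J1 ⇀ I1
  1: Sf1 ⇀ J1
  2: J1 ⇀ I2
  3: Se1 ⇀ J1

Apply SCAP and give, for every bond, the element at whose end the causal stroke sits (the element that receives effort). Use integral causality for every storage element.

β0 |I1
β1 |Sf1
β2 |I2
β3 |J1

β1 stroke→Sf1  (Sf1: flow source, stroke at near end)
β3 stroke→J1  (Se1 fixes effort; stroke away)
β0 stroke→I1  (0-jn J1 has e-setter on 3)
β2 stroke→I2  (common-e at J1 fixed by 3)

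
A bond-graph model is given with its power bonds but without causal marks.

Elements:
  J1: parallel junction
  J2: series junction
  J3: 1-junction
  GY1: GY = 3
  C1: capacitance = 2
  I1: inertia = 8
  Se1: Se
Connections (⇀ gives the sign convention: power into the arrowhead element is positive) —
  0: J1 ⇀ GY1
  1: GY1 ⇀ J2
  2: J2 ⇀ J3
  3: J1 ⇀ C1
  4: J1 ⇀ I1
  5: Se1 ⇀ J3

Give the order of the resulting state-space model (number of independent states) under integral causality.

b5 →J3  (Se1 (Se) sets effort on bond)
b2 →J2  (only one flow-in slot at J3)
b1 →GY1  (closing 1-jn rule on J2)
b0 →GY1  (GY GY1: same side as bond 1)
b3 →J1  (C1: C, integral causality)
b4 →I1  (common-e at J1 fixed by 3)

2  (C1, I1 all integral)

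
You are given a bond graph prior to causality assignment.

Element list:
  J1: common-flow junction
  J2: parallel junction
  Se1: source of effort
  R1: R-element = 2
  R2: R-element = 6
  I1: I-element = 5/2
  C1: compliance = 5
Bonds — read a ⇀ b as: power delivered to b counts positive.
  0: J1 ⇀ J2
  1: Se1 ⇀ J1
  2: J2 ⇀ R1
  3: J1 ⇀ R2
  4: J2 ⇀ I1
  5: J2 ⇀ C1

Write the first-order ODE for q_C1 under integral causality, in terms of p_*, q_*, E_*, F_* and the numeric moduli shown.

dq_C1/dt = E_Se1/6 - 2*p_I1/5 - 2*q_C1/15

b1 |J1  (Se1 fixes effort; stroke away)
b4 |I1  (I1 outputs flow p/I1)
b5 |J2  (C1: C, integral causality)
b0 |J1  (J2 effort already set via bond 5)
b2 |R1  (J2 effort already set via bond 5)
b3 |R2  (J1 needs exactly one f-in)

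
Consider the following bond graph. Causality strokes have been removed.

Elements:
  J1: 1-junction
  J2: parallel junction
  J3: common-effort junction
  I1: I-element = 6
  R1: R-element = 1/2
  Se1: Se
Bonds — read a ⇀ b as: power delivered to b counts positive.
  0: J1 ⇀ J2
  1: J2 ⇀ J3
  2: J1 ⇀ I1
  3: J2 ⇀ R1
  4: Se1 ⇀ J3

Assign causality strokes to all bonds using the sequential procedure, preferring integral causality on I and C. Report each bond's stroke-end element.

b0 stroke at J1
b1 stroke at J2
b2 stroke at I1
b3 stroke at R1
b4 stroke at J3

β4 |J3  (Se1 (Se) sets effort on bond)
β1 |J2  (0-jn J3 has e-setter on 4)
β0 |J1  (common-e at J2 fixed by 1)
β3 |R1  (0-jn J2 has e-setter on 1)
β2 |I1  (closing 1-jn rule on J1)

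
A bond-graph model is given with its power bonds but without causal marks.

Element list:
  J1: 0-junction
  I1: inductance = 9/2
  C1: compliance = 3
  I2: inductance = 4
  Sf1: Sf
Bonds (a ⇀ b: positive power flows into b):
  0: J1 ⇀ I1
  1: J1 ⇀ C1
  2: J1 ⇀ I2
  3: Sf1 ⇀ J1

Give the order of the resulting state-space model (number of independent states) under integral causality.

3  (C1, I1, I2 all integral)

#3 stroke→Sf1  (source Sf1 imposes f)
#0 stroke→I1  (prefer integral on I1)
#1 stroke→J1  (C1 outputs effort q/C1)
#2 stroke→I2  (common-e at J1 fixed by 1)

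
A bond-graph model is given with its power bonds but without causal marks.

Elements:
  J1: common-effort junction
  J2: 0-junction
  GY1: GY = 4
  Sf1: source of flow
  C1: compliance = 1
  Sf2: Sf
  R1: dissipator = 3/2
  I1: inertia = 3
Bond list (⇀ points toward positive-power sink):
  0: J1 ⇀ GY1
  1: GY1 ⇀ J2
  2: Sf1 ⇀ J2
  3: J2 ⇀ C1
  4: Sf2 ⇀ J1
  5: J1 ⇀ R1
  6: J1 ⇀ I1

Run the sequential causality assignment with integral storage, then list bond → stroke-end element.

β0 →GY1
β1 →GY1
β2 →Sf1
β3 →J2
β4 →Sf2
β5 →J1
β6 →I1

b2 stroke at Sf1  (source Sf1 imposes f)
b4 stroke at Sf2  (Sf2 fixes flow; stroke at Sf2)
b3 stroke at J2  (C1 outputs effort q/C1)
b1 stroke at GY1  (0-jn J2 has e-setter on 3)
b0 stroke at GY1  (GY1: gyrator matches bond 1)
b6 stroke at I1  (prefer integral on I1)
b5 stroke at J1  (J1: last free bond brings effort in)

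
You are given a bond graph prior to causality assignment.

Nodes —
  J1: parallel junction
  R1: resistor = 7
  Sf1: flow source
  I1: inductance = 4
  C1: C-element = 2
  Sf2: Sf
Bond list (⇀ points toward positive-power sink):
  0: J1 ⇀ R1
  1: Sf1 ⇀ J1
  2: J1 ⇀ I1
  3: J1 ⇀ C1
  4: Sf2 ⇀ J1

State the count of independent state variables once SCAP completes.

2  (C1, I1 all integral)

b1 stroke at Sf1  (Sf1 (Sf) sets flow on bond)
b4 stroke at Sf2  (Sf2 fixes flow; stroke at Sf2)
b2 stroke at I1  (prefer integral on I1)
b3 stroke at J1  (C1 outputs effort q/C1)
b0 stroke at R1  (J1 effort already set via bond 3)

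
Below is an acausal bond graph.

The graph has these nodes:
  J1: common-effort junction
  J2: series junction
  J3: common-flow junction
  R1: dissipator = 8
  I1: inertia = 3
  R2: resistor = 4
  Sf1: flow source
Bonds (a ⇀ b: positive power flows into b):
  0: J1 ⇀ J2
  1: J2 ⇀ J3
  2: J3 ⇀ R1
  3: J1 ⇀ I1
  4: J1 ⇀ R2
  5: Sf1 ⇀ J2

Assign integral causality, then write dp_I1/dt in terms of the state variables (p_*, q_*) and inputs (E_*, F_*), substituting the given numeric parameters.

β5 stroke→Sf1  (Sf1 (Sf) sets flow on bond)
β0 stroke→J2  (J2: bond 5 brought flow, rest push out)
β1 stroke→J2  (common-f at J2 fixed by 5)
β2 stroke→J3  (1-jn J3 has f-setter on 1)
β3 stroke→I1  (I1: I, integral causality)
β4 stroke→J1  (closing 0-jn rule on J1)

dp_I1/dt = -4*F_Sf1 - 4*p_I1/3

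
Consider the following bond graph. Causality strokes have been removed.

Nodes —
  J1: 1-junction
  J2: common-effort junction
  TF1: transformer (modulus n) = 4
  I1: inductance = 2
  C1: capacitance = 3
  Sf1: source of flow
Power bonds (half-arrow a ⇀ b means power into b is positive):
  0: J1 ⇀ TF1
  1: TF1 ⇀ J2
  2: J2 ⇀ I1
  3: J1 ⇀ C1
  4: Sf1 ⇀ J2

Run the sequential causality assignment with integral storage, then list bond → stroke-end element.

β0 stroke at TF1
β1 stroke at J2
β2 stroke at I1
β3 stroke at J1
β4 stroke at Sf1

bond 4 →Sf1  (source Sf1 imposes f)
bond 2 →I1  (I1 integral (f out))
bond 1 →J2  (J2 needs exactly one e-in)
bond 0 →TF1  (TF1 one-in-one-out from 1)
bond 3 →J1  (1-jn J1 has f-setter on 0)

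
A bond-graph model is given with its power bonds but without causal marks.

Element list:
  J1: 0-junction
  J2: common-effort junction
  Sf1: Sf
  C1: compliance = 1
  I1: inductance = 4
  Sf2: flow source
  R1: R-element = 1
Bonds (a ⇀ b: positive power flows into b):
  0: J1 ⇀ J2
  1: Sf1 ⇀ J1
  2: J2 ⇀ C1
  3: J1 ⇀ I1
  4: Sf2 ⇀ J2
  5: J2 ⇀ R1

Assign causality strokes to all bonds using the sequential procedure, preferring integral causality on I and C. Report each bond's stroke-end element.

#0 stroke→J1
#1 stroke→Sf1
#2 stroke→J2
#3 stroke→I1
#4 stroke→Sf2
#5 stroke→R1

#1 stroke at Sf1  (Sf1 (Sf) sets flow on bond)
#4 stroke at Sf2  (Sf2: flow source, stroke at near end)
#2 stroke at J2  (C1 outputs effort q/C1)
#0 stroke at J1  (common-e at J2 fixed by 2)
#5 stroke at R1  (common-e at J2 fixed by 2)
#3 stroke at I1  (0-jn J1 has e-setter on 0)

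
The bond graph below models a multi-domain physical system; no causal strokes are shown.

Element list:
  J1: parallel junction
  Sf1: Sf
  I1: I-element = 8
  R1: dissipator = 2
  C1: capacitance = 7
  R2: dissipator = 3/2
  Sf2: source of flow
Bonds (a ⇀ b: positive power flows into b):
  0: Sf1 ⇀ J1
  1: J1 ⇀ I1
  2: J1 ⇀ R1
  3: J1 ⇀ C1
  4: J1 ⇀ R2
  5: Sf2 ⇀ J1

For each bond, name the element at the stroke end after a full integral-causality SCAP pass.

β0 stroke at Sf1  (Sf1: flow source, stroke at near end)
β5 stroke at Sf2  (Sf2 (Sf) sets flow on bond)
β1 stroke at I1  (I1 integral (f out))
β3 stroke at J1  (C1: C, integral causality)
β2 stroke at R1  (0-jn J1 has e-setter on 3)
β4 stroke at R2  (J1 effort already set via bond 3)

#0 →Sf1
#1 →I1
#2 →R1
#3 →J1
#4 →R2
#5 →Sf2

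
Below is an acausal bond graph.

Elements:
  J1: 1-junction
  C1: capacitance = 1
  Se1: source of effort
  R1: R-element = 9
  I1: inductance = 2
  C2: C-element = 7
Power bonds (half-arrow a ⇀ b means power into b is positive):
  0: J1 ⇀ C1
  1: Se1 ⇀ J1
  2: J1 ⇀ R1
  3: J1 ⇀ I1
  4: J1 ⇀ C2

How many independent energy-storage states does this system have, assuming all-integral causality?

β1 stroke→J1  (Se1 fixes effort; stroke away)
β0 stroke→J1  (prefer integral on C1)
β3 stroke→I1  (I1: I, integral causality)
β2 stroke→J1  (common-f at J1 fixed by 3)
β4 stroke→J1  (J1 flow already set via bond 3)

3  (C1, C2, I1 all integral)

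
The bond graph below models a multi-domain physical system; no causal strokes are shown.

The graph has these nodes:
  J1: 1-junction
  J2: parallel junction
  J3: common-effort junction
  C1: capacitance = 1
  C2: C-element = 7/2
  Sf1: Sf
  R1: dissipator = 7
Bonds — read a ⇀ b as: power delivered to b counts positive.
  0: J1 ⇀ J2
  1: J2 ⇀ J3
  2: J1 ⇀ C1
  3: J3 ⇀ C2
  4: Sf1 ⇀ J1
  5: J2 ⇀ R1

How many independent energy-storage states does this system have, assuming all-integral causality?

β4 stroke→Sf1  (source Sf1 imposes f)
β0 stroke→J1  (J1 flow already set via bond 4)
β2 stroke→J1  (J1 flow already set via bond 4)
β3 stroke→J3  (C2 outputs effort q/C2)
β1 stroke→J2  (J3: bond 3 brought effort, rest push out)
β5 stroke→R1  (common-e at J2 fixed by 1)

2  (C1, C2 all integral)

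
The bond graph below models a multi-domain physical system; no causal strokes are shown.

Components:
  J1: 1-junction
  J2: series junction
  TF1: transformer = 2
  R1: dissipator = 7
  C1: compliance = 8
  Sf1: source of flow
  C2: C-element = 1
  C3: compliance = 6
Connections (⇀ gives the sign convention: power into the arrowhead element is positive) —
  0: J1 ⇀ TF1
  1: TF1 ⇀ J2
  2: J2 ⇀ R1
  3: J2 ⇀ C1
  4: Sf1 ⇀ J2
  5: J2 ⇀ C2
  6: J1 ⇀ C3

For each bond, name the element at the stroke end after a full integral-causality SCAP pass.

#4 →Sf1  (source Sf1 imposes f)
#1 →J2  (common-f at J2 fixed by 4)
#2 →J2  (common-f at J2 fixed by 4)
#3 →J2  (J2 flow already set via bond 4)
#5 →J2  (J2 flow already set via bond 4)
#0 →TF1  (through TF1, causality passes straight; one stroke at TF1)
#6 →J1  (J1 flow already set via bond 0)

bond 0 |TF1
bond 1 |J2
bond 2 |J2
bond 3 |J2
bond 4 |Sf1
bond 5 |J2
bond 6 |J1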